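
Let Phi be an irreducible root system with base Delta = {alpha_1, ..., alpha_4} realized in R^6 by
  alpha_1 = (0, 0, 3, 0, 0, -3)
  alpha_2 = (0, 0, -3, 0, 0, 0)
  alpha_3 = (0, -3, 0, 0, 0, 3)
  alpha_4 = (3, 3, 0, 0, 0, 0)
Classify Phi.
B_4

Compute the Cartan integers a_ij = 2(alpha_i, alpha_j)/(alpha_j, alpha_j); the resulting 4x4 Cartan matrix is
[[2, -2, -1, 0], [-1, 2, 0, 0], [-1, 0, 2, -1], [0, 0, -1, 2]].
The roots have two lengths (squared-length ratio 2:1); the short ones are alpha_{2}. The associated Dynkin diagram is a chain of 4 nodes with a double edge at one end; the terminal node there is the unique short simple root (B_4), so the type is B_4 (the algebra so(9)).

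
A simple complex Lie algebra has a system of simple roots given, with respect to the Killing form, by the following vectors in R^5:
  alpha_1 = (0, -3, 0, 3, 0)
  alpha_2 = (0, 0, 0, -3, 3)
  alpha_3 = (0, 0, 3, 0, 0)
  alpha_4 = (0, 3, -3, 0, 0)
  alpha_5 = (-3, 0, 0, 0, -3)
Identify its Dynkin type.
Compute the Cartan integers a_ij = 2(alpha_i, alpha_j)/(alpha_j, alpha_j); the resulting 5x5 Cartan matrix is
[[2, -1, 0, -1, 0], [-1, 2, 0, 0, -1], [0, 0, 2, -1, 0], [-1, 0, -2, 2, 0], [0, -1, 0, 0, 2]].
The roots have two lengths (squared-length ratio 2:1); the short ones are alpha_{3}. The associated Dynkin diagram is a chain of 5 nodes with a double edge at one end; the terminal node there is the unique short simple root (B_5), so the type is B_5 (the algebra so(11)).

B_5 (so(11))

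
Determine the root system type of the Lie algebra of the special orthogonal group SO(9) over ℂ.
B_4

This is so(9) with 9 odd, which has dimension 9(9-1)/2 = 36 and rank (9-1)/2 = 4. In the classification of classical Lie algebras, the orthogonal algebra so(2n+1) in an odd number of variables has type B_n; here n = 4, so the Dynkin diagram is a chain of 4 nodes with a double edge at one end; the terminal node there is the unique short simple root (B_4). Hence the type is B_4.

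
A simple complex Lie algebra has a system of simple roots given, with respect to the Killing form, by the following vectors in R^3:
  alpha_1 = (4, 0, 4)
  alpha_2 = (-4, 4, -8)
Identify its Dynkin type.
G_2

Compute the Cartan integers a_ij = 2(alpha_i, alpha_j)/(alpha_j, alpha_j); the resulting 2x2 Cartan matrix is
[[2, -1], [-3, 2]].
The roots have two lengths (squared-length ratio 3:1); the short ones are alpha_{1}. The associated Dynkin diagram is two nodes joined by a triple edge (G_2), so the type is G_2.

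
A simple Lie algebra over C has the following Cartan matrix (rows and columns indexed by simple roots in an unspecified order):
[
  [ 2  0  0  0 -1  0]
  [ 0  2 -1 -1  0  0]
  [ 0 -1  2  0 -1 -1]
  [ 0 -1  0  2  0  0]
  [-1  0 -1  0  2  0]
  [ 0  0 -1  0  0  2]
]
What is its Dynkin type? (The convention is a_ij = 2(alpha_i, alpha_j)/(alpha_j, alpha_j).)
The matrix has rank 6 with 2's on the diagonal. Reading the off-diagonal entries as Dynkin edges (a single edge where a_ij = a_ji = -1; a double or triple edge where a_ij * a_ji = 2 or 3), the diagram is a chain of 5 nodes with one extra node attached to the third node from one end (E_6). One simple-root ordering that puts it in standard form is (alpha_1, alpha_6, alpha_5, alpha_3, alpha_2, alpha_4). So the algebra is type E_6.

E_6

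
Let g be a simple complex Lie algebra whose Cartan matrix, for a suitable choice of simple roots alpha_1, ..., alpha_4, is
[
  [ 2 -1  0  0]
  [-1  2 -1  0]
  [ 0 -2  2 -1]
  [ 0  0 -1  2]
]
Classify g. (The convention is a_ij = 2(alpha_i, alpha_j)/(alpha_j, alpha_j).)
F_4

The matrix has rank 4 with 2's on the diagonal. Reading the off-diagonal entries as Dynkin edges (a single edge where a_ij = a_ji = -1; a double or triple edge where a_ij * a_ji = 2 or 3), the diagram is a chain of 4 nodes with a double edge between the middle two (F_4). One simple-root ordering that puts it in standard form is (alpha_4, alpha_3, alpha_2, alpha_1). So the algebra is type F_4.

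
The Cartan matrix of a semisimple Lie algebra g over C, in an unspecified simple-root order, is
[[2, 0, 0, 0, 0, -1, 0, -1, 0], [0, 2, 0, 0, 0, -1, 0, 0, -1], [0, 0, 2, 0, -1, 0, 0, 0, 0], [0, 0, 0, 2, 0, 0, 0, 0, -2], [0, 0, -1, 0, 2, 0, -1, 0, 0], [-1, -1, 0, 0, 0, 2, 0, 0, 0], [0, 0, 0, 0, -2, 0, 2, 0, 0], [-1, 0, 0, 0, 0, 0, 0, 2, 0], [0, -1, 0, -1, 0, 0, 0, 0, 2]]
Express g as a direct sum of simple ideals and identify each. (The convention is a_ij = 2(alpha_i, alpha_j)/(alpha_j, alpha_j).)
C_3 ⊕ C_6

The diagram associated to this matrix has two connected components: the simple roots {alpha_3, alpha_5, alpha_7} form a chain of 3 nodes with a double edge at one end; the terminal node there is the unique long simple root (C_3), and {alpha_1, alpha_2, alpha_4, alpha_6, alpha_8, alpha_9} form a chain of 6 nodes with a double edge at one end; the terminal node there is the unique long simple root (C_6). A semisimple Lie algebra decomposes uniquely as the direct sum of simple ideals, one per connected component of its Dynkin diagram, so g ≅ C_3 ⊕ C_6 (dimension 21 + 78 = 99).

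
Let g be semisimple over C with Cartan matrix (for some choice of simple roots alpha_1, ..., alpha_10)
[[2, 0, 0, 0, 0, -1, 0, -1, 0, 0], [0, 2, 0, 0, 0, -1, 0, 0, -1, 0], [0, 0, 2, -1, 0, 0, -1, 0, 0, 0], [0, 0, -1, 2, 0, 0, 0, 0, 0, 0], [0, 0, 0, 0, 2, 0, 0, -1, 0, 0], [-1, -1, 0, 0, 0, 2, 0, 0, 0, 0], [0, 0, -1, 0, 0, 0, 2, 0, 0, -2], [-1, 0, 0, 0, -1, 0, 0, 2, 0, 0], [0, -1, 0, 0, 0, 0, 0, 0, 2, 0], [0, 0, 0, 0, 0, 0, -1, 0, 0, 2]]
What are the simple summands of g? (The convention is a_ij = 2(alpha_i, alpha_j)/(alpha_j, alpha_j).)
The diagram associated to this matrix has two connected components: the simple roots {alpha_1, alpha_2, alpha_5, alpha_6, alpha_8, alpha_9} form a chain of 6 nodes with single edges (A_6), and {alpha_3, alpha_4, alpha_7, alpha_10} form a chain of 4 nodes with a double edge at one end; the terminal node there is the unique short simple root (B_4). A semisimple Lie algebra decomposes uniquely as the direct sum of simple ideals, one per connected component of its Dynkin diagram, so g ≅ A_6 ⊕ B_4 (dimension 48 + 36 = 84).

A_6 (sl(7)) + B_4 (so(9))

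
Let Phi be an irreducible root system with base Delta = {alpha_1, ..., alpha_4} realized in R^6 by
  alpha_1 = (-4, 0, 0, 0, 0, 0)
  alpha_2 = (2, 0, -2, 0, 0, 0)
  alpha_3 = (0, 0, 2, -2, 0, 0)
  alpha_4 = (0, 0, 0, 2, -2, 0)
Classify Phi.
Compute the Cartan integers a_ij = 2(alpha_i, alpha_j)/(alpha_j, alpha_j); the resulting 4x4 Cartan matrix is
[[2, -2, 0, 0], [-1, 2, -1, 0], [0, -1, 2, -1], [0, 0, -1, 2]].
The roots have two lengths (squared-length ratio 2:1); the short ones are alpha_{2,3,4}. The associated Dynkin diagram is a chain of 4 nodes with a double edge at one end; the terminal node there is the unique long simple root (C_4), so the type is C_4 (the algebra sp(8)).

C_4 (sp(8))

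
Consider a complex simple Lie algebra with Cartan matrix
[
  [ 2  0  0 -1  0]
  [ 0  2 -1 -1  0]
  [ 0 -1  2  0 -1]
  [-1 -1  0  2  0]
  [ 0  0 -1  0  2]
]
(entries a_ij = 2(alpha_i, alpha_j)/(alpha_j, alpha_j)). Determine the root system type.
A5

The matrix has rank 5 with 2's on the diagonal. Reading the off-diagonal entries as Dynkin edges (a single edge where a_ij = a_ji = -1; a double or triple edge where a_ij * a_ji = 2 or 3), the diagram is a chain of 5 nodes with single edges (A_5). One simple-root ordering that puts it in standard form is (alpha_1, alpha_4, alpha_2, alpha_3, alpha_5). So the algebra is type A_5, i.e. sl(6).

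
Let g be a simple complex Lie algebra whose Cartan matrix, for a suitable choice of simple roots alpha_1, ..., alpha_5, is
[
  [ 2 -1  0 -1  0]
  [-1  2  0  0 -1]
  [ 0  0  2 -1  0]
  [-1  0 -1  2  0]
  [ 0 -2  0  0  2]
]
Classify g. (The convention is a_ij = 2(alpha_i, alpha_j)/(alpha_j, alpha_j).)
type C_5

The matrix has rank 5 with 2's on the diagonal. Reading the off-diagonal entries as Dynkin edges (a single edge where a_ij = a_ji = -1; a double or triple edge where a_ij * a_ji = 2 or 3), the diagram is a chain of 5 nodes with a double edge at one end; the terminal node there is the unique long simple root (C_5). One simple-root ordering that puts it in standard form is (alpha_3, alpha_4, alpha_1, alpha_2, alpha_5). So the algebra is type C_5, i.e. sp(10).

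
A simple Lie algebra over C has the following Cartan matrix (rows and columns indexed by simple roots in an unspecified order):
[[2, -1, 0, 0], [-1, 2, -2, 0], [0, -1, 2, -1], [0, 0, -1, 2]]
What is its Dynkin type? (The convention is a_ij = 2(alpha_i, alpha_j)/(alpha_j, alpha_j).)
The matrix has rank 4 with 2's on the diagonal. Reading the off-diagonal entries as Dynkin edges (a single edge where a_ij = a_ji = -1; a double or triple edge where a_ij * a_ji = 2 or 3), the diagram is a chain of 4 nodes with a double edge between the middle two (F_4). One simple-root ordering that puts it in standard form is (alpha_1, alpha_2, alpha_3, alpha_4). So the algebra is type F_4.

F4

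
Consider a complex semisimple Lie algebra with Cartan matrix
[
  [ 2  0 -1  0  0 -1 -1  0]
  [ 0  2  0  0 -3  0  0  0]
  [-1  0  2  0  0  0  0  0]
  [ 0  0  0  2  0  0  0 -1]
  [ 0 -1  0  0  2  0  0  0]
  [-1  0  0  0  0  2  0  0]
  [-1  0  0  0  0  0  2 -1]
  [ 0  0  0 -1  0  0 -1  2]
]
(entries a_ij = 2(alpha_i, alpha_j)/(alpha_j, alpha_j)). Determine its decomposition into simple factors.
D_6 (so(12)) + G_2

The diagram associated to this matrix has two connected components: the simple roots {alpha_1, alpha_3, alpha_4, alpha_6, alpha_7, alpha_8} form a chain of 4 nodes with a fork of two nodes at one end (D_6), and {alpha_2, alpha_5} form two nodes joined by a triple edge (G_2). A semisimple Lie algebra decomposes uniquely as the direct sum of simple ideals, one per connected component of its Dynkin diagram, so g ≅ D_6 ⊕ G_2 (dimension 66 + 14 = 80).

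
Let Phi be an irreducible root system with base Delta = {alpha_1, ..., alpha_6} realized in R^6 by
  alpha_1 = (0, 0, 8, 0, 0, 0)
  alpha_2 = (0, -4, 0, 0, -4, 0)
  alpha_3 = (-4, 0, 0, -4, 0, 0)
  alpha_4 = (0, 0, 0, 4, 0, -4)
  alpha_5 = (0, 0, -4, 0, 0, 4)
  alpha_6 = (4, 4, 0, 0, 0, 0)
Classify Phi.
Compute the Cartan integers a_ij = 2(alpha_i, alpha_j)/(alpha_j, alpha_j); the resulting 6x6 Cartan matrix is
[[2, 0, 0, 0, -2, 0], [0, 2, 0, 0, 0, -1], [0, 0, 2, -1, 0, -1], [0, 0, -1, 2, -1, 0], [-1, 0, 0, -1, 2, 0], [0, -1, -1, 0, 0, 2]].
The roots have two lengths (squared-length ratio 2:1); the short ones are alpha_{2,3,4,5,6}. The associated Dynkin diagram is a chain of 6 nodes with a double edge at one end; the terminal node there is the unique long simple root (C_6), so the type is C_6 (the algebra sp(12)).

C_6 (sp(12))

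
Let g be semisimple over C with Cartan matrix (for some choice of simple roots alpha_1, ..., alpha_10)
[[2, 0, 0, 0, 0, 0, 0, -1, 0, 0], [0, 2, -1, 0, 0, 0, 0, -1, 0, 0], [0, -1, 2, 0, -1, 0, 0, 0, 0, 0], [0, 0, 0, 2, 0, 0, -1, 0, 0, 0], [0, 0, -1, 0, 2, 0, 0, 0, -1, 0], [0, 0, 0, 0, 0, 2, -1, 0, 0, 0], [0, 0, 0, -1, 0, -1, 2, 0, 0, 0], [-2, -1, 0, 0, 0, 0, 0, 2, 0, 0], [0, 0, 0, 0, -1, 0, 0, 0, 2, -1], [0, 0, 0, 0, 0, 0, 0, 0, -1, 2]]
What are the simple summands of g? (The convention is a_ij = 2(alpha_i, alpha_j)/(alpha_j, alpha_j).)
type A_3 ⊕ type B_7

The diagram associated to this matrix has two connected components: the simple roots {alpha_4, alpha_6, alpha_7} form a chain of 3 nodes with single edges (A_3), and {alpha_1, alpha_2, alpha_3, alpha_5, alpha_8, alpha_9, alpha_10} form a chain of 7 nodes with a double edge at one end; the terminal node there is the unique short simple root (B_7). A semisimple Lie algebra decomposes uniquely as the direct sum of simple ideals, one per connected component of its Dynkin diagram, so g ≅ A_3 ⊕ B_7 (dimension 15 + 105 = 120).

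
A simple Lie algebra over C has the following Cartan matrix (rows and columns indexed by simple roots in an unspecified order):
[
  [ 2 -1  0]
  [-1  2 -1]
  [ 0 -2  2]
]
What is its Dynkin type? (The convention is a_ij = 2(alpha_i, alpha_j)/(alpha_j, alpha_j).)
C3

The matrix has rank 3 with 2's on the diagonal. Reading the off-diagonal entries as Dynkin edges (a single edge where a_ij = a_ji = -1; a double or triple edge where a_ij * a_ji = 2 or 3), the diagram is a chain of 3 nodes with a double edge at one end; the terminal node there is the unique long simple root (C_3). One simple-root ordering that puts it in standard form is (alpha_1, alpha_2, alpha_3). So the algebra is type C_3, i.e. sp(6).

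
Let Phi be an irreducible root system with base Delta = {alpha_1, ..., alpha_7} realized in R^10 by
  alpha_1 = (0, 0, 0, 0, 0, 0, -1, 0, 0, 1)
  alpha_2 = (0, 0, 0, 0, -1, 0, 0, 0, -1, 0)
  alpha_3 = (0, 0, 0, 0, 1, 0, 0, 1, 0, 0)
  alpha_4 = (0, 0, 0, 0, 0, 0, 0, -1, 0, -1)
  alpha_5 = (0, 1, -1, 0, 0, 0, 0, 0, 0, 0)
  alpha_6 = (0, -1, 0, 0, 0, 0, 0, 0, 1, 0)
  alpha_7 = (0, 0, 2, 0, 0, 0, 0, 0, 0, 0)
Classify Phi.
type C_7

Compute the Cartan integers a_ij = 2(alpha_i, alpha_j)/(alpha_j, alpha_j); the resulting 7x7 Cartan matrix is
[[2, 0, 0, -1, 0, 0, 0], [0, 2, -1, 0, 0, -1, 0], [0, -1, 2, -1, 0, 0, 0], [-1, 0, -1, 2, 0, 0, 0], [0, 0, 0, 0, 2, -1, -1], [0, -1, 0, 0, -1, 2, 0], [0, 0, 0, 0, -2, 0, 2]].
The roots have two lengths (squared-length ratio 2:1); the short ones are alpha_{1,2,3,4,5,6}. The associated Dynkin diagram is a chain of 7 nodes with a double edge at one end; the terminal node there is the unique long simple root (C_7), so the type is C_7 (the algebra sp(14)).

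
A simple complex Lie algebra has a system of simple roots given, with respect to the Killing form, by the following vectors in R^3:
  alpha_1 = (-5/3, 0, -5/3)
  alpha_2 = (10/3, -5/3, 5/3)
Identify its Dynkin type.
G2

Compute the Cartan integers a_ij = 2(alpha_i, alpha_j)/(alpha_j, alpha_j); the resulting 2x2 Cartan matrix is
[[2, -1], [-3, 2]].
The roots have two lengths (squared-length ratio 3:1); the short ones are alpha_{1}. The associated Dynkin diagram is two nodes joined by a triple edge (G_2), so the type is G_2.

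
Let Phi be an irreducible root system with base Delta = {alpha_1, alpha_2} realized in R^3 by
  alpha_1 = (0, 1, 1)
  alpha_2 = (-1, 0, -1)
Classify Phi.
A2

Compute the Cartan integers a_ij = 2(alpha_i, alpha_j)/(alpha_j, alpha_j); the resulting 2x2 Cartan matrix is
[[2, -1], [-1, 2]].
All simple roots have the same length, so the diagram is simply laced. The associated Dynkin diagram is a chain of 2 nodes with single edges (A_2), so the type is A_2 (the algebra sl(3)).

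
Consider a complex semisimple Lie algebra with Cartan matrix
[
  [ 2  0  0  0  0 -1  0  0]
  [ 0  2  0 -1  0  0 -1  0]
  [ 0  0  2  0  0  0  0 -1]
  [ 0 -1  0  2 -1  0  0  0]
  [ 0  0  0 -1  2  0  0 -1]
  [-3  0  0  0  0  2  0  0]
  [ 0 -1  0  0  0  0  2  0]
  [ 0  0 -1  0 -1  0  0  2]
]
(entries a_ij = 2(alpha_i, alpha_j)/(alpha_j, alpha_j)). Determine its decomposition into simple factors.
The diagram associated to this matrix has two connected components: the simple roots {alpha_2, alpha_3, alpha_4, alpha_5, alpha_7, alpha_8} form a chain of 6 nodes with single edges (A_6), and {alpha_1, alpha_6} form two nodes joined by a triple edge (G_2). A semisimple Lie algebra decomposes uniquely as the direct sum of simple ideals, one per connected component of its Dynkin diagram, so g ≅ A_6 ⊕ G_2 (dimension 48 + 14 = 62).

A_6 (sl(7)) ⊕ G_2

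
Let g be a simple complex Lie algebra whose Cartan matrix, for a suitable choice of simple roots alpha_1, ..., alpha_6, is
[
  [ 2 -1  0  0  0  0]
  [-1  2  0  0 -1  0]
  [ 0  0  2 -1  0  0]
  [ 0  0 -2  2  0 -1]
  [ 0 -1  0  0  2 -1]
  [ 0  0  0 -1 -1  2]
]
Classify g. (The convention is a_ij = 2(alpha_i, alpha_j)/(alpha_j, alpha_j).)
type B_6

The matrix has rank 6 with 2's on the diagonal. Reading the off-diagonal entries as Dynkin edges (a single edge where a_ij = a_ji = -1; a double or triple edge where a_ij * a_ji = 2 or 3), the diagram is a chain of 6 nodes with a double edge at one end; the terminal node there is the unique short simple root (B_6). One simple-root ordering that puts it in standard form is (alpha_1, alpha_2, alpha_5, alpha_6, alpha_4, alpha_3). So the algebra is type B_6, i.e. so(13).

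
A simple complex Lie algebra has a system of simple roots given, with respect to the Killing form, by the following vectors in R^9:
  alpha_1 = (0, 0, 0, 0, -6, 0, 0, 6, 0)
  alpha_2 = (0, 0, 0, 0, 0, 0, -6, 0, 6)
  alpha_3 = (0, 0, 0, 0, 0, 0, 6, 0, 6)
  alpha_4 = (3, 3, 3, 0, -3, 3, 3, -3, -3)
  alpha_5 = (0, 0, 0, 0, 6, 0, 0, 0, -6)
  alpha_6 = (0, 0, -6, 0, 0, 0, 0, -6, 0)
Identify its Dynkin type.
E6

Compute the Cartan integers a_ij = 2(alpha_i, alpha_j)/(alpha_j, alpha_j); the resulting 6x6 Cartan matrix is
[[2, 0, 0, 0, -1, -1], [0, 2, 0, -1, -1, 0], [0, 0, 2, 0, -1, 0], [0, -1, 0, 2, 0, 0], [-1, -1, -1, 0, 2, 0], [-1, 0, 0, 0, 0, 2]].
All simple roots have the same length, so the diagram is simply laced. The associated Dynkin diagram is a chain of 5 nodes with one extra node attached to the third node from one end (E_6), so the type is E_6.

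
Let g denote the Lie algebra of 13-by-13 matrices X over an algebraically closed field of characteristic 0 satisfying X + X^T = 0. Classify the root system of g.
This is so(13) with 13 odd, which has dimension 13(13-1)/2 = 78 and rank (13-1)/2 = 6. In the classification of classical Lie algebras, the orthogonal algebra so(2n+1) in an odd number of variables has type B_n; here n = 6, so the Dynkin diagram is a chain of 6 nodes with a double edge at one end; the terminal node there is the unique short simple root (B_6). Hence the type is B_6.

B_6 (so(13))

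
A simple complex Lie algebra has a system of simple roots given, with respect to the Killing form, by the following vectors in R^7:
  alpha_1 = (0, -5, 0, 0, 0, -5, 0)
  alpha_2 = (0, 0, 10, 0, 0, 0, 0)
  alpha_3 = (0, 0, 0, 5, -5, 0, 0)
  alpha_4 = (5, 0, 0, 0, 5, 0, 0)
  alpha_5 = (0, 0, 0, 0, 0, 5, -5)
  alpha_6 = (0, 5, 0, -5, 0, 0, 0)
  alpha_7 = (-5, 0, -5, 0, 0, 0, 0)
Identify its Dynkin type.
type C_7

Compute the Cartan integers a_ij = 2(alpha_i, alpha_j)/(alpha_j, alpha_j); the resulting 7x7 Cartan matrix is
[[2, 0, 0, 0, -1, -1, 0], [0, 2, 0, 0, 0, 0, -2], [0, 0, 2, -1, 0, -1, 0], [0, 0, -1, 2, 0, 0, -1], [-1, 0, 0, 0, 2, 0, 0], [-1, 0, -1, 0, 0, 2, 0], [0, -1, 0, -1, 0, 0, 2]].
The roots have two lengths (squared-length ratio 2:1); the short ones are alpha_{1,3,4,5,6,7}. The associated Dynkin diagram is a chain of 7 nodes with a double edge at one end; the terminal node there is the unique long simple root (C_7), so the type is C_7 (the algebra sp(14)).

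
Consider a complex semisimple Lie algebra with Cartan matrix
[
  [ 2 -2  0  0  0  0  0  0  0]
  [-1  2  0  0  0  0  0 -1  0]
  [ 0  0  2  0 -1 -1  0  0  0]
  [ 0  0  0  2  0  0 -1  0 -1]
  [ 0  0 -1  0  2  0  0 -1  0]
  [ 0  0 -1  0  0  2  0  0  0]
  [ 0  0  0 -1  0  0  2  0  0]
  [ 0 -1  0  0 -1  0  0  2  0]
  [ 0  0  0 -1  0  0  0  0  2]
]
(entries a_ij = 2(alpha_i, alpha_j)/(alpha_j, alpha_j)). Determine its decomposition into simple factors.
type A_3 + type C_6

The diagram associated to this matrix has two connected components: the simple roots {alpha_4, alpha_7, alpha_9} form a chain of 3 nodes with single edges (A_3), and {alpha_1, alpha_2, alpha_3, alpha_5, alpha_6, alpha_8} form a chain of 6 nodes with a double edge at one end; the terminal node there is the unique long simple root (C_6). A semisimple Lie algebra decomposes uniquely as the direct sum of simple ideals, one per connected component of its Dynkin diagram, so g ≅ A_3 ⊕ C_6 (dimension 15 + 78 = 93).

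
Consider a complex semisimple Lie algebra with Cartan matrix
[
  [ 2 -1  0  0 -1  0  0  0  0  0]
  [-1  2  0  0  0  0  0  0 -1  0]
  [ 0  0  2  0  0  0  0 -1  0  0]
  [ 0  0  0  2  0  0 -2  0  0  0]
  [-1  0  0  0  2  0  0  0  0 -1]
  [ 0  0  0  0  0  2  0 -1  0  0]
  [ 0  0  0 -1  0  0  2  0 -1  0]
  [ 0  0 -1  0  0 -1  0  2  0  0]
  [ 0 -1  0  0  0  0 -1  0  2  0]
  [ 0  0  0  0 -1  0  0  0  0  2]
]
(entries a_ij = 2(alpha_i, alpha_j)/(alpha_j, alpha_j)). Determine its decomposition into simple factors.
A_3 + C_7

The diagram associated to this matrix has two connected components: the simple roots {alpha_3, alpha_6, alpha_8} form a chain of 3 nodes with single edges (A_3), and {alpha_1, alpha_2, alpha_4, alpha_5, alpha_7, alpha_9, alpha_10} form a chain of 7 nodes with a double edge at one end; the terminal node there is the unique long simple root (C_7). A semisimple Lie algebra decomposes uniquely as the direct sum of simple ideals, one per connected component of its Dynkin diagram, so g ≅ A_3 ⊕ C_7 (dimension 15 + 105 = 120).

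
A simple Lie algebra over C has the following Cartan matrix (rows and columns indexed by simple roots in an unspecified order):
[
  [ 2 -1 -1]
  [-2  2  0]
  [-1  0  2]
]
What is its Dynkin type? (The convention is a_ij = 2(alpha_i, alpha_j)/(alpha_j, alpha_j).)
The matrix has rank 3 with 2's on the diagonal. Reading the off-diagonal entries as Dynkin edges (a single edge where a_ij = a_ji = -1; a double or triple edge where a_ij * a_ji = 2 or 3), the diagram is a chain of 3 nodes with a double edge at one end; the terminal node there is the unique long simple root (C_3). One simple-root ordering that puts it in standard form is (alpha_3, alpha_1, alpha_2). So the algebra is type C_3, i.e. sp(6).

C_3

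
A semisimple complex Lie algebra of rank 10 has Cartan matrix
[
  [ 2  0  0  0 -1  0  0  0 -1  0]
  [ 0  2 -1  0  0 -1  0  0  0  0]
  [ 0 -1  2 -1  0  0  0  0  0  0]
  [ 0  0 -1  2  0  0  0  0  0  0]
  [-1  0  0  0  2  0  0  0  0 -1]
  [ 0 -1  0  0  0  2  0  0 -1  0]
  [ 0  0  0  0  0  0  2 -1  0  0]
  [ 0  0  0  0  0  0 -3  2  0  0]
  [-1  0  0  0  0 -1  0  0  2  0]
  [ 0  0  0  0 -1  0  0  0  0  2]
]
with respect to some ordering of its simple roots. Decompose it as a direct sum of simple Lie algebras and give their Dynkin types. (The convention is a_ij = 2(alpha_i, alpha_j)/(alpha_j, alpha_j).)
type A_8 ⊕ type G_2

The diagram associated to this matrix has two connected components: the simple roots {alpha_1, alpha_2, alpha_3, alpha_4, alpha_5, alpha_6, alpha_9, alpha_10} form a chain of 8 nodes with single edges (A_8), and {alpha_7, alpha_8} form two nodes joined by a triple edge (G_2). A semisimple Lie algebra decomposes uniquely as the direct sum of simple ideals, one per connected component of its Dynkin diagram, so g ≅ A_8 ⊕ G_2 (dimension 80 + 14 = 94).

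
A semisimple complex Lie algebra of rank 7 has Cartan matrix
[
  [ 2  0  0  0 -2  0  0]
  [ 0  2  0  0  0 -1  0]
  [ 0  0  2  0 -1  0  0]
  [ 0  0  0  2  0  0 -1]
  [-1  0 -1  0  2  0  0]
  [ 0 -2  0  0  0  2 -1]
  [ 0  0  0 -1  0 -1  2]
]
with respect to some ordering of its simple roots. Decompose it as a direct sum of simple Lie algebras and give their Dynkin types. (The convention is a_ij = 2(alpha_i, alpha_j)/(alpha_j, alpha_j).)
The diagram associated to this matrix has two connected components: the simple roots {alpha_2, alpha_4, alpha_6, alpha_7} form a chain of 4 nodes with a double edge at one end; the terminal node there is the unique short simple root (B_4), and {alpha_1, alpha_3, alpha_5} form a chain of 3 nodes with a double edge at one end; the terminal node there is the unique long simple root (C_3). A semisimple Lie algebra decomposes uniquely as the direct sum of simple ideals, one per connected component of its Dynkin diagram, so g ≅ B_4 ⊕ C_3 (dimension 36 + 21 = 57).

B4 ⊕ C3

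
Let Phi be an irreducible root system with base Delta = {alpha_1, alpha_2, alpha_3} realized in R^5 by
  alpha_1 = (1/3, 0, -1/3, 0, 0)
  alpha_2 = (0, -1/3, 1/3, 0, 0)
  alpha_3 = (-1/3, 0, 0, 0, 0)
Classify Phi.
B_3 (so(7))

Compute the Cartan integers a_ij = 2(alpha_i, alpha_j)/(alpha_j, alpha_j); the resulting 3x3 Cartan matrix is
[[2, -1, -2], [-1, 2, 0], [-1, 0, 2]].
The roots have two lengths (squared-length ratio 2:1); the short ones are alpha_{3}. The associated Dynkin diagram is a chain of 3 nodes with a double edge at one end; the terminal node there is the unique short simple root (B_3), so the type is B_3 (the algebra so(7)).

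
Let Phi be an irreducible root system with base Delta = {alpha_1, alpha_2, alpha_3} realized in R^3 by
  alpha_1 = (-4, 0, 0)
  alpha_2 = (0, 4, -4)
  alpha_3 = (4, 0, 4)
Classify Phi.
type B_3

Compute the Cartan integers a_ij = 2(alpha_i, alpha_j)/(alpha_j, alpha_j); the resulting 3x3 Cartan matrix is
[[2, 0, -1], [0, 2, -1], [-2, -1, 2]].
The roots have two lengths (squared-length ratio 2:1); the short ones are alpha_{1}. The associated Dynkin diagram is a chain of 3 nodes with a double edge at one end; the terminal node there is the unique short simple root (B_3), so the type is B_3 (the algebra so(7)).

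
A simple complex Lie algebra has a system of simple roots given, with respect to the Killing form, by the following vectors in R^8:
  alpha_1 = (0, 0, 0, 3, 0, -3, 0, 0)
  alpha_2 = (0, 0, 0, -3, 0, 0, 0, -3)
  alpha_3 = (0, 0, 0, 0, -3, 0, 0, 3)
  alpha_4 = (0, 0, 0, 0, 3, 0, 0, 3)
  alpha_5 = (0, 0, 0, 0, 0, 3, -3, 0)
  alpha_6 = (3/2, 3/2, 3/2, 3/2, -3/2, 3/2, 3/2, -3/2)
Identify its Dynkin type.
E_6

Compute the Cartan integers a_ij = 2(alpha_i, alpha_j)/(alpha_j, alpha_j); the resulting 6x6 Cartan matrix is
[[2, -1, 0, 0, -1, 0], [-1, 2, -1, -1, 0, 0], [0, -1, 2, 0, 0, 0], [0, -1, 0, 2, 0, -1], [-1, 0, 0, 0, 2, 0], [0, 0, 0, -1, 0, 2]].
All simple roots have the same length, so the diagram is simply laced. The associated Dynkin diagram is a chain of 5 nodes with one extra node attached to the third node from one end (E_6), so the type is E_6.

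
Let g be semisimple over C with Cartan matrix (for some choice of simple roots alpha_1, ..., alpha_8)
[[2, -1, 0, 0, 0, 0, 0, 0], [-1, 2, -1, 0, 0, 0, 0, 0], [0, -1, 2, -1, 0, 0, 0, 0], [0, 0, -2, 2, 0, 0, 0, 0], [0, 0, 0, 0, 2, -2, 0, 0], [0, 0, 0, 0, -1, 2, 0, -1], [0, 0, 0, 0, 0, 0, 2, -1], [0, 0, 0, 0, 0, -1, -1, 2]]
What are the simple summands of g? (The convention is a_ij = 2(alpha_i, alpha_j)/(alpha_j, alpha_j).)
The diagram associated to this matrix has two connected components: the simple roots {alpha_1, alpha_2, alpha_3, alpha_4} form a chain of 4 nodes with a double edge at one end; the terminal node there is the unique long simple root (C_4), and {alpha_5, alpha_6, alpha_7, alpha_8} form a chain of 4 nodes with a double edge at one end; the terminal node there is the unique long simple root (C_4). A semisimple Lie algebra decomposes uniquely as the direct sum of simple ideals, one per connected component of its Dynkin diagram, so g ≅ C_4 ⊕ C_4 (dimension 36 + 36 = 72).

C_4 (sp(8)) + C_4 (sp(8))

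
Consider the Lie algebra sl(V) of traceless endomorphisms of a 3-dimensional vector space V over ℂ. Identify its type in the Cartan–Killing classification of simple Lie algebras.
This is sl(3), which has dimension 3^2 - 1 = 8 and rank 3 - 1 = 2 (a Cartan subalgebra is the diagonal traceless matrices). In the classification of classical Lie algebras, the special linear algebra sl(n+1) has type A_n; here n = 2, so the Dynkin diagram is a chain of 2 nodes with single edges (A_2). Hence the type is A_2.

A2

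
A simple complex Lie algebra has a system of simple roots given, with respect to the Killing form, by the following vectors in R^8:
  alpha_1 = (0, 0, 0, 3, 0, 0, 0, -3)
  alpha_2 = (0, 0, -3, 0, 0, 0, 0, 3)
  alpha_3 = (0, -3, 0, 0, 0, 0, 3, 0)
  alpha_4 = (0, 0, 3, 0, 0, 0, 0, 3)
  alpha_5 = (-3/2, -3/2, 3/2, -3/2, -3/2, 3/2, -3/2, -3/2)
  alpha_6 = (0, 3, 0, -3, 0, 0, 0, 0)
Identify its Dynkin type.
Compute the Cartan integers a_ij = 2(alpha_i, alpha_j)/(alpha_j, alpha_j); the resulting 6x6 Cartan matrix is
[[2, -1, 0, -1, 0, -1], [-1, 2, 0, 0, -1, 0], [0, 0, 2, 0, 0, -1], [-1, 0, 0, 2, 0, 0], [0, -1, 0, 0, 2, 0], [-1, 0, -1, 0, 0, 2]].
All simple roots have the same length, so the diagram is simply laced. The associated Dynkin diagram is a chain of 5 nodes with one extra node attached to the third node from one end (E_6), so the type is E_6.

E_6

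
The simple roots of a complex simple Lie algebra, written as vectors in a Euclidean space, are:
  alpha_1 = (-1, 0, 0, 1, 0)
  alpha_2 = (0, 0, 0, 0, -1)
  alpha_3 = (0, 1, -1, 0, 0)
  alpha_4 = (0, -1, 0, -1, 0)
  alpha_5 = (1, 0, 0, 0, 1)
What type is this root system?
Compute the Cartan integers a_ij = 2(alpha_i, alpha_j)/(alpha_j, alpha_j); the resulting 5x5 Cartan matrix is
[[2, 0, 0, -1, -1], [0, 2, 0, 0, -1], [0, 0, 2, -1, 0], [-1, 0, -1, 2, 0], [-1, -2, 0, 0, 2]].
The roots have two lengths (squared-length ratio 2:1); the short ones are alpha_{2}. The associated Dynkin diagram is a chain of 5 nodes with a double edge at one end; the terminal node there is the unique short simple root (B_5), so the type is B_5 (the algebra so(11)).

B_5 (so(11))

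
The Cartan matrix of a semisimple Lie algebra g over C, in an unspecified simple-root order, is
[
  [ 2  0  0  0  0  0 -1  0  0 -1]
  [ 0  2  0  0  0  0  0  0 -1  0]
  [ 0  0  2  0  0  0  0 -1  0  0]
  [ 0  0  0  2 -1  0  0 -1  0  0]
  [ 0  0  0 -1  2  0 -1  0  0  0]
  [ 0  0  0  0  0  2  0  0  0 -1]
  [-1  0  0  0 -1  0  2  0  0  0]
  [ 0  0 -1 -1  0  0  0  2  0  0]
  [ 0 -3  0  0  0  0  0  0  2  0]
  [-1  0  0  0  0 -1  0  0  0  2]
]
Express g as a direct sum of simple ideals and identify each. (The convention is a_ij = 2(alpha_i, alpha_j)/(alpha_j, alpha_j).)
A_8 (sl(9)) ⊕ G_2

The diagram associated to this matrix has two connected components: the simple roots {alpha_1, alpha_3, alpha_4, alpha_5, alpha_6, alpha_7, alpha_8, alpha_10} form a chain of 8 nodes with single edges (A_8), and {alpha_2, alpha_9} form two nodes joined by a triple edge (G_2). A semisimple Lie algebra decomposes uniquely as the direct sum of simple ideals, one per connected component of its Dynkin diagram, so g ≅ A_8 ⊕ G_2 (dimension 80 + 14 = 94).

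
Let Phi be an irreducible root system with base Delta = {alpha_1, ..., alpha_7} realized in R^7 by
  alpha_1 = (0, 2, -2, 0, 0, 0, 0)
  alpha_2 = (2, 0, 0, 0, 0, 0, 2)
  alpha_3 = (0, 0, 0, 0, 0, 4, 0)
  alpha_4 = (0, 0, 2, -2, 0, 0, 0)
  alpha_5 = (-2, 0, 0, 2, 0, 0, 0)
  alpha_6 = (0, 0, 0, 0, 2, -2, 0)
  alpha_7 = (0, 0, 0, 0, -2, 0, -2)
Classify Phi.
Compute the Cartan integers a_ij = 2(alpha_i, alpha_j)/(alpha_j, alpha_j); the resulting 7x7 Cartan matrix is
[[2, 0, 0, -1, 0, 0, 0], [0, 2, 0, 0, -1, 0, -1], [0, 0, 2, 0, 0, -2, 0], [-1, 0, 0, 2, -1, 0, 0], [0, -1, 0, -1, 2, 0, 0], [0, 0, -1, 0, 0, 2, -1], [0, -1, 0, 0, 0, -1, 2]].
The roots have two lengths (squared-length ratio 2:1); the short ones are alpha_{1,2,4,5,6,7}. The associated Dynkin diagram is a chain of 7 nodes with a double edge at one end; the terminal node there is the unique long simple root (C_7), so the type is C_7 (the algebra sp(14)).

type C_7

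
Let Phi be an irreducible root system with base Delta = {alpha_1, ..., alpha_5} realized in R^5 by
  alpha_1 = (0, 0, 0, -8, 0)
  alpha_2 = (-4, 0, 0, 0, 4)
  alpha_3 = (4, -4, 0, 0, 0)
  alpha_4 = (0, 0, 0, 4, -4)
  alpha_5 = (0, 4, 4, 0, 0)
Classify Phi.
type C_5

Compute the Cartan integers a_ij = 2(alpha_i, alpha_j)/(alpha_j, alpha_j); the resulting 5x5 Cartan matrix is
[[2, 0, 0, -2, 0], [0, 2, -1, -1, 0], [0, -1, 2, 0, -1], [-1, -1, 0, 2, 0], [0, 0, -1, 0, 2]].
The roots have two lengths (squared-length ratio 2:1); the short ones are alpha_{2,3,4,5}. The associated Dynkin diagram is a chain of 5 nodes with a double edge at one end; the terminal node there is the unique long simple root (C_5), so the type is C_5 (the algebra sp(10)).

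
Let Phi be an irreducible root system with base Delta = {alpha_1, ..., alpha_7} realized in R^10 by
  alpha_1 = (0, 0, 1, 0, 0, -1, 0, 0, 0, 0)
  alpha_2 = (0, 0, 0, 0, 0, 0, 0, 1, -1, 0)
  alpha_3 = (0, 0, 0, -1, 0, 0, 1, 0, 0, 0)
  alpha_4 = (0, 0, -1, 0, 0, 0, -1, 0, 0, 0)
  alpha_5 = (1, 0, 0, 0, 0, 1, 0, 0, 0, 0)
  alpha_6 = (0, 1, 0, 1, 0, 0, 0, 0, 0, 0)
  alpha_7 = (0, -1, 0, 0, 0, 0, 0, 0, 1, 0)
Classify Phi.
A_7 (sl(8))

Compute the Cartan integers a_ij = 2(alpha_i, alpha_j)/(alpha_j, alpha_j); the resulting 7x7 Cartan matrix is
[[2, 0, 0, -1, -1, 0, 0], [0, 2, 0, 0, 0, 0, -1], [0, 0, 2, -1, 0, -1, 0], [-1, 0, -1, 2, 0, 0, 0], [-1, 0, 0, 0, 2, 0, 0], [0, 0, -1, 0, 0, 2, -1], [0, -1, 0, 0, 0, -1, 2]].
All simple roots have the same length, so the diagram is simply laced. The associated Dynkin diagram is a chain of 7 nodes with single edges (A_7), so the type is A_7 (the algebra sl(8)).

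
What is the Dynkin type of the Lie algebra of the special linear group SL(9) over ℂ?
A_8

This is sl(9), which has dimension 9^2 - 1 = 80 and rank 9 - 1 = 8 (a Cartan subalgebra is the diagonal traceless matrices). In the classification of classical Lie algebras, the special linear algebra sl(n+1) has type A_n; here n = 8, so the Dynkin diagram is a chain of 8 nodes with single edges (A_8). Hence the type is A_8.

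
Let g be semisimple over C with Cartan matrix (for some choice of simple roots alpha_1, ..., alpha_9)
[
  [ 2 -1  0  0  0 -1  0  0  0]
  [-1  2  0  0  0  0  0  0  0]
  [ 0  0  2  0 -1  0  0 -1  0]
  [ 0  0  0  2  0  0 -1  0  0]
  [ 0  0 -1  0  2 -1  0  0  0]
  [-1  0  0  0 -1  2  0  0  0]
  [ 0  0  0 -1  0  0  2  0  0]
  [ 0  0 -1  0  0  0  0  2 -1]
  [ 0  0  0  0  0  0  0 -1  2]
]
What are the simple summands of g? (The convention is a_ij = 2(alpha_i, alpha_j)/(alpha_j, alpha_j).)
The diagram associated to this matrix has two connected components: the simple roots {alpha_4, alpha_7} form a chain of 2 nodes with single edges (A_2), and {alpha_1, alpha_2, alpha_3, alpha_5, alpha_6, alpha_8, alpha_9} form a chain of 7 nodes with single edges (A_7). A semisimple Lie algebra decomposes uniquely as the direct sum of simple ideals, one per connected component of its Dynkin diagram, so g ≅ A_2 ⊕ A_7 (dimension 8 + 63 = 71).

A_2 (sl(3)) + A_7 (sl(8))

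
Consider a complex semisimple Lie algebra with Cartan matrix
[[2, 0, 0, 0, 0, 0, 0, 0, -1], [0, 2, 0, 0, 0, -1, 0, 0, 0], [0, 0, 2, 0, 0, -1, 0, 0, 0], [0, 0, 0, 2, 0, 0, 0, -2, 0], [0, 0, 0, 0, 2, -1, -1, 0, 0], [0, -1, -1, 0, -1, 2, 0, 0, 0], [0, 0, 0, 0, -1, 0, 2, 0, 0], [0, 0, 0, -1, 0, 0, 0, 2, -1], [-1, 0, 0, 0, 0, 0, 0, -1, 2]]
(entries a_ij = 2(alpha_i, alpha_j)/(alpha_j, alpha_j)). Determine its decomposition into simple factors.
C4 ⊕ D5

The diagram associated to this matrix has two connected components: the simple roots {alpha_1, alpha_4, alpha_8, alpha_9} form a chain of 4 nodes with a double edge at one end; the terminal node there is the unique long simple root (C_4), and {alpha_2, alpha_3, alpha_5, alpha_6, alpha_7} form a chain of 3 nodes with a fork of two nodes at one end (D_5). A semisimple Lie algebra decomposes uniquely as the direct sum of simple ideals, one per connected component of its Dynkin diagram, so g ≅ C_4 ⊕ D_5 (dimension 36 + 45 = 81).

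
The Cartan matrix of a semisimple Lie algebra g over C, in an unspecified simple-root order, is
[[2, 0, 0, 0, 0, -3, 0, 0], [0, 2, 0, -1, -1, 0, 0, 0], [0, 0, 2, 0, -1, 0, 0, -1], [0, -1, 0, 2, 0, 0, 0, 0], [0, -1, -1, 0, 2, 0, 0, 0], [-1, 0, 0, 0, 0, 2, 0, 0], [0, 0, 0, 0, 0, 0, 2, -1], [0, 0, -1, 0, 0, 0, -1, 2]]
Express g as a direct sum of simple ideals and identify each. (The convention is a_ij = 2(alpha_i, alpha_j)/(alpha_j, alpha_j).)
A_6 (sl(7)) ⊕ G_2

The diagram associated to this matrix has two connected components: the simple roots {alpha_2, alpha_3, alpha_4, alpha_5, alpha_7, alpha_8} form a chain of 6 nodes with single edges (A_6), and {alpha_1, alpha_6} form two nodes joined by a triple edge (G_2). A semisimple Lie algebra decomposes uniquely as the direct sum of simple ideals, one per connected component of its Dynkin diagram, so g ≅ A_6 ⊕ G_2 (dimension 48 + 14 = 62).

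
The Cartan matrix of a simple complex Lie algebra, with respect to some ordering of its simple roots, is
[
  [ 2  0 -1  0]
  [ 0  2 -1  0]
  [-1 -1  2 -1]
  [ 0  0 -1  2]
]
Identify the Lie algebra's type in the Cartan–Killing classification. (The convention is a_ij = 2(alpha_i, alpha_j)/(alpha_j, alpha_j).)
D_4 (so(8))

The matrix has rank 4 with 2's on the diagonal. Reading the off-diagonal entries as Dynkin edges (a single edge where a_ij = a_ji = -1; a double or triple edge where a_ij * a_ji = 2 or 3), the diagram is a chain of 2 nodes with a fork of two nodes at one end (D_4). One simple-root ordering that puts it in standard form is (alpha_2, alpha_3, alpha_1, alpha_4). So the algebra is type D_4, i.e. so(8).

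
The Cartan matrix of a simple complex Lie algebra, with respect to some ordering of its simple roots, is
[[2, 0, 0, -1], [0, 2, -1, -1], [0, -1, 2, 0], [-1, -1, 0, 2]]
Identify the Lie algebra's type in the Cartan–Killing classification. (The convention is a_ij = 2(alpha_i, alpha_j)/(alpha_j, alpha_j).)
A_4

The matrix has rank 4 with 2's on the diagonal. Reading the off-diagonal entries as Dynkin edges (a single edge where a_ij = a_ji = -1; a double or triple edge where a_ij * a_ji = 2 or 3), the diagram is a chain of 4 nodes with single edges (A_4). One simple-root ordering that puts it in standard form is (alpha_1, alpha_4, alpha_2, alpha_3). So the algebra is type A_4, i.e. sl(5).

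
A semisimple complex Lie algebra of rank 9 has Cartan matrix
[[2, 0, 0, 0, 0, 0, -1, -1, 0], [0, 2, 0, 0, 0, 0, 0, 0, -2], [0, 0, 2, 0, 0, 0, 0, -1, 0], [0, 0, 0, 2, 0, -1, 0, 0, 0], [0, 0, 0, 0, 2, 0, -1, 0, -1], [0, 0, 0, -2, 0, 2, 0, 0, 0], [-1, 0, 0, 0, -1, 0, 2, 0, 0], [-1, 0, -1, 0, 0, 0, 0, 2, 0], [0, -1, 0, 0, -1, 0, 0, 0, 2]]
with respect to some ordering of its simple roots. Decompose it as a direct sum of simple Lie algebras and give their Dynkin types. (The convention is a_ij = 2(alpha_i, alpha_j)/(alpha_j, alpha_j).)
The diagram associated to this matrix has two connected components: the simple roots {alpha_4, alpha_6} form a chain of 2 nodes with a double edge at one end; the terminal node there is the unique short simple root (B_2), and {alpha_1, alpha_2, alpha_3, alpha_5, alpha_7, alpha_8, alpha_9} form a chain of 7 nodes with a double edge at one end; the terminal node there is the unique long simple root (C_7). A semisimple Lie algebra decomposes uniquely as the direct sum of simple ideals, one per connected component of its Dynkin diagram, so g ≅ B_2 ⊕ C_7 (dimension 10 + 105 = 115).

B2 + C7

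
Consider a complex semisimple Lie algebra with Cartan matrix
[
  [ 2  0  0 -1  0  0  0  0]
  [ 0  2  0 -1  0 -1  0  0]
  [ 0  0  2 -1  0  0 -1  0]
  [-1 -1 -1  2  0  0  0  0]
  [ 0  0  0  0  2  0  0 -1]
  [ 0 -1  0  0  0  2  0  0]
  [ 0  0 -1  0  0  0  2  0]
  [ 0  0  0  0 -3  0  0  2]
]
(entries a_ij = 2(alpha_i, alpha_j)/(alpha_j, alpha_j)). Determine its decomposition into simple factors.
type E_6 ⊕ type G_2

The diagram associated to this matrix has two connected components: the simple roots {alpha_1, alpha_2, alpha_3, alpha_4, alpha_6, alpha_7} form a chain of 5 nodes with one extra node attached to the third node from one end (E_6), and {alpha_5, alpha_8} form two nodes joined by a triple edge (G_2). A semisimple Lie algebra decomposes uniquely as the direct sum of simple ideals, one per connected component of its Dynkin diagram, so g ≅ E_6 ⊕ G_2 (dimension 78 + 14 = 92).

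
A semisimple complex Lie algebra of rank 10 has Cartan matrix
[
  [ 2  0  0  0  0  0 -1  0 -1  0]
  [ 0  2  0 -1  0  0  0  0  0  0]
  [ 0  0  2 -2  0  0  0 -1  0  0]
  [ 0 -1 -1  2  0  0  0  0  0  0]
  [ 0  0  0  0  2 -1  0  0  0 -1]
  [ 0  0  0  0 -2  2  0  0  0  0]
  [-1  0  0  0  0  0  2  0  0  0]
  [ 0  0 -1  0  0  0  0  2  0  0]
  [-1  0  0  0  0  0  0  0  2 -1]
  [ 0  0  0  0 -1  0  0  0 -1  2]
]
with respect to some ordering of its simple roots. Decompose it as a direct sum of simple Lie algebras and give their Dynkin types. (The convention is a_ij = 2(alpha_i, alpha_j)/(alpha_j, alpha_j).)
The diagram associated to this matrix has two connected components: the simple roots {alpha_1, alpha_5, alpha_6, alpha_7, alpha_9, alpha_10} form a chain of 6 nodes with a double edge at one end; the terminal node there is the unique long simple root (C_6), and {alpha_2, alpha_3, alpha_4, alpha_8} form a chain of 4 nodes with a double edge between the middle two (F_4). A semisimple Lie algebra decomposes uniquely as the direct sum of simple ideals, one per connected component of its Dynkin diagram, so g ≅ C_6 ⊕ F_4 (dimension 78 + 52 = 130).

C_6 + F_4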